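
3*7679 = 23037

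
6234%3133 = 3101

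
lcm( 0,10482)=0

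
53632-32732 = 20900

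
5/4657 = 5/4657 = 0.00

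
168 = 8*21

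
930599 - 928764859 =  - 927834260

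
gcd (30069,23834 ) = 1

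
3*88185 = 264555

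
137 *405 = 55485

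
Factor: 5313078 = 2^1*3^2*17^1*97^1*179^1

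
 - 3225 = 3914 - 7139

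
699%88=83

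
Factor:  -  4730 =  - 2^1*5^1*11^1*43^1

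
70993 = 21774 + 49219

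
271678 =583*466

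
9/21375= 1/2375 =0.00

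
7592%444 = 44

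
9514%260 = 154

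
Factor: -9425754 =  -2^1*3^3 * 13^1 * 29^1*463^1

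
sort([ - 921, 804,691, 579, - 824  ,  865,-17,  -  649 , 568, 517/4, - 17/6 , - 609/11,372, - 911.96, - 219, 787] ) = [ - 921,  -  911.96 ,-824, - 649,  -  219, - 609/11, - 17, - 17/6,517/4, 372 , 568 , 579,  691, 787, 804,865]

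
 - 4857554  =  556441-5413995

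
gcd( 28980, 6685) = 35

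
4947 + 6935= 11882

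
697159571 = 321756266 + 375403305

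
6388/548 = 1597/137 = 11.66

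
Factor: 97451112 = 2^3 * 3^1 * 11^1*369133^1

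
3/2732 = 3/2732 = 0.00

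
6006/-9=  - 2002/3 = -  667.33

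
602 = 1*602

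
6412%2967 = 478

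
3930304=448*8773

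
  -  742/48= -16+13/24 = -15.46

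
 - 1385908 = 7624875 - 9010783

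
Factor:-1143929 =  -  37^1*43^1*719^1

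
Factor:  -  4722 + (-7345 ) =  - 11^1 * 1097^1 = -12067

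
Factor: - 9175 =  -5^2 *367^1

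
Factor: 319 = 11^1*29^1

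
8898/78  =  1483/13 = 114.08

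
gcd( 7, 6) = 1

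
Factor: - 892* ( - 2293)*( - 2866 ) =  - 5861990296   =  - 2^3* 223^1*1433^1*2293^1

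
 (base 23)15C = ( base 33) JT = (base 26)P6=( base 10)656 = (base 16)290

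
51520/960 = 161/3=53.67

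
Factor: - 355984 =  -2^4*19^1*1171^1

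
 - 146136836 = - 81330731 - 64806105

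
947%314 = 5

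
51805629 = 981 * 52809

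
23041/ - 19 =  - 1213 + 6/19 = - 1212.68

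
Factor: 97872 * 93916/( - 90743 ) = -9191746752/90743 = - 2^6 * 3^1*53^1*103^(- 1) * 443^1*  881^( - 1)*2039^1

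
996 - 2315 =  - 1319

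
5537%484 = 213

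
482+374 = 856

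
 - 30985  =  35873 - 66858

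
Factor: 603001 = 7^1 *86143^1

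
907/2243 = 907/2243 = 0.40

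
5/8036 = 5/8036 = 0.00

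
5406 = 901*6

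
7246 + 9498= 16744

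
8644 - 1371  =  7273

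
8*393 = 3144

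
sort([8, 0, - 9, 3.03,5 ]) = [ - 9, 0, 3.03, 5,8 ] 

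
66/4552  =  33/2276 = 0.01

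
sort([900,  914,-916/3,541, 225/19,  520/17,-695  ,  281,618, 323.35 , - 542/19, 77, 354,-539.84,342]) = [ - 695, -539.84,-916/3,  -  542/19, 225/19, 520/17,  77,281 , 323.35, 342,354, 541,618, 900,914 ] 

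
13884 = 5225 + 8659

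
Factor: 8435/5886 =2^( - 1 )*3^( - 3)*5^1*7^1 * 109^( - 1)*241^1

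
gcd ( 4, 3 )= 1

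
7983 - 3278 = 4705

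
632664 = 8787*72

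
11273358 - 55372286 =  - 44098928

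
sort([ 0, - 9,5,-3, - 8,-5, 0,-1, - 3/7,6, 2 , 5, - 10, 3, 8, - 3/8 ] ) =[  -  10,-9, - 8, - 5, - 3,- 1,-3/7, - 3/8,0 , 0,2,  3,5,5,6,8]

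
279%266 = 13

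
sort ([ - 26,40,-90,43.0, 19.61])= [ -90, - 26, 19.61,40, 43.0 ]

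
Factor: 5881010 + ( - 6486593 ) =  - 605583 = - 3^3*11^1*2039^1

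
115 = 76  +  39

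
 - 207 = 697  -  904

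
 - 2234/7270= - 1 + 2518/3635 = -  0.31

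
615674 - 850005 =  - 234331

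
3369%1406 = 557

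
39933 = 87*459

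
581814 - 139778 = 442036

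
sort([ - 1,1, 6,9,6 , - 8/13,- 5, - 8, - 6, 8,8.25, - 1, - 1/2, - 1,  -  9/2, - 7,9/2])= [ - 8, - 7,- 6, - 5, - 9/2, - 1 ,  -  1, - 1 , - 8/13, - 1/2,1,9/2,6,  6, 8,  8.25,  9]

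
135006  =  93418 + 41588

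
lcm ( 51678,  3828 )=103356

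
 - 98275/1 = - 98275= - 98275.00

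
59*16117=950903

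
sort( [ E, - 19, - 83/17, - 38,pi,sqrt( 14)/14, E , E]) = [ - 38,-19, - 83/17,  sqrt(14 )/14,E, E,E, pi]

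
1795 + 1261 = 3056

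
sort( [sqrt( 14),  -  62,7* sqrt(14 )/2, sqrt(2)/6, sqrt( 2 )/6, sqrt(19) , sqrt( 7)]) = [ - 62,sqrt( 2 )/6,sqrt( 2)/6,  sqrt( 7), sqrt( 14 ),sqrt( 19), 7 * sqrt( 14 ) /2]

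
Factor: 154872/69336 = 239/107 = 107^( - 1 ) * 239^1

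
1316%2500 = 1316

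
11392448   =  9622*1184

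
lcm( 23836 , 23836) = 23836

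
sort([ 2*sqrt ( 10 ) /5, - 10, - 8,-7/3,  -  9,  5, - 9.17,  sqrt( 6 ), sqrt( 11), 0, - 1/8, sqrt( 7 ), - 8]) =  [ - 10, - 9.17, - 9,-8, - 8, - 7/3, - 1/8, 0,2*sqrt( 10 ) /5, sqrt( 6),sqrt( 7 ), sqrt( 11),  5]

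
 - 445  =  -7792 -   -  7347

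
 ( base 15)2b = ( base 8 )51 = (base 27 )1E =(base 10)41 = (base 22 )1J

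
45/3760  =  9/752 = 0.01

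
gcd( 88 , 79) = 1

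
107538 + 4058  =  111596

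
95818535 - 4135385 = 91683150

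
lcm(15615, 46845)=46845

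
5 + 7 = 12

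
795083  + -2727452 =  - 1932369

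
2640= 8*330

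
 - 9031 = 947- 9978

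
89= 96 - 7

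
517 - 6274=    -5757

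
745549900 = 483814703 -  - 261735197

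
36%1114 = 36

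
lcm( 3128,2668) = 90712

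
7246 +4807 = 12053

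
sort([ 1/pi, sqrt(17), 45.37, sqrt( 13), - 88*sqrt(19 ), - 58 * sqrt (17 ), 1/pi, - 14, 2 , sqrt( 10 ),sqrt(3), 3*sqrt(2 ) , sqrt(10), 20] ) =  [ - 88*sqrt(19 ), - 58 * sqrt(17), - 14, 1/pi, 1/pi , sqrt(3 ),2,sqrt(10), sqrt ( 10),sqrt(13 ), sqrt(17),3 * sqrt(2), 20, 45.37]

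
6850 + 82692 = 89542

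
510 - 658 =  - 148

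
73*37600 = 2744800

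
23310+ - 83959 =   -  60649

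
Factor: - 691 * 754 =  - 521014=- 2^1*13^1 * 29^1*691^1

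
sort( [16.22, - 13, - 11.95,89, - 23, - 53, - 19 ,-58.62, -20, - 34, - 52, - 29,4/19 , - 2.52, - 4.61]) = [ - 58.62, - 53, -52, - 34 ,- 29, - 23 , - 20, - 19,- 13, - 11.95, - 4.61 , - 2.52, 4/19, 16.22, 89 ]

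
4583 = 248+4335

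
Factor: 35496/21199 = 72/43=2^3*3^2 * 43^(-1 )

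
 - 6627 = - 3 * 2209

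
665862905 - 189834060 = 476028845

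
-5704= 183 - 5887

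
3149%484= 245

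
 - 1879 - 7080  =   -8959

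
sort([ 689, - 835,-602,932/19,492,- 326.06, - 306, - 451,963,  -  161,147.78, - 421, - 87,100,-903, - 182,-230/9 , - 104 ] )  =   [ - 903, - 835, - 602,- 451, - 421,-326.06 ,  -  306, - 182, - 161, - 104, - 87,-230/9,932/19,100,147.78, 492,689,  963 ]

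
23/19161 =23/19161 = 0.00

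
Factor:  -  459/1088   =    -  27/64 = -2^( - 6 )*3^3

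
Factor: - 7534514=-2^1*13^1*289789^1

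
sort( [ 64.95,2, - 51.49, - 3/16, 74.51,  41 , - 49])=[ - 51.49,-49,-3/16,  2, 41, 64.95, 74.51] 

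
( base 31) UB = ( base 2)1110101101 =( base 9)1255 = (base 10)941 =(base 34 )rn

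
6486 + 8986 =15472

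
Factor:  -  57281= - 7^3*167^1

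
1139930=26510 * 43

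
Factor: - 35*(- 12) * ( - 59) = -24780 = -2^2*3^1*5^1*7^1*59^1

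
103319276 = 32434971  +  70884305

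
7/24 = 7/24  =  0.29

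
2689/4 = 672+1/4 = 672.25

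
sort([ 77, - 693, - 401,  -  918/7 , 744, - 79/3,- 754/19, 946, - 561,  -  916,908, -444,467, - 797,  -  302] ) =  [ - 916, - 797, - 693, - 561, - 444, - 401,  -  302,-918/7, - 754/19,  -  79/3, 77, 467,744, 908, 946 ]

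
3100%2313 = 787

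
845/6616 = 845/6616 = 0.13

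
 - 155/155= - 1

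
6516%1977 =585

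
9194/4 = 4597/2 = 2298.50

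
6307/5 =6307/5 = 1261.40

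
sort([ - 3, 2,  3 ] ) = [ - 3, 2, 3 ] 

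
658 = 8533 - 7875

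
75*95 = 7125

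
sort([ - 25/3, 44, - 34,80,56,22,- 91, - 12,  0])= [ - 91, - 34, - 12, - 25/3,0,22, 44,56,80]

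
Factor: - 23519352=  -  2^3*3^1*149^1*6577^1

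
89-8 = 81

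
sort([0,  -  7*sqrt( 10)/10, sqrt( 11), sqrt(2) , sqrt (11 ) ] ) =[ - 7*sqrt( 10 ) /10, 0,sqrt( 2 ), sqrt( 11 ), sqrt( 11 )] 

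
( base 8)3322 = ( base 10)1746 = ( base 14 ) 8CA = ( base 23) 36L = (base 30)1s6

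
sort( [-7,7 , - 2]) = [ - 7, - 2 , 7 ] 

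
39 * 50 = 1950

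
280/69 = 4 + 4/69 = 4.06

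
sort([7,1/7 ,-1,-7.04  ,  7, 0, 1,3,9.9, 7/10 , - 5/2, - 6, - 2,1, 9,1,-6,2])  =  [ - 7.04, - 6,  -  6,  -  5/2, - 2 , - 1,0,1/7,7/10, 1,  1,1,2,3,7,7,9,9.9] 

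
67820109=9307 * 7287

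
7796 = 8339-543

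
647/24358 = 647/24358 = 0.03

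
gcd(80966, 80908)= 2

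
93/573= 31/191 = 0.16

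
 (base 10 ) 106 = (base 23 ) 4e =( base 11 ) 97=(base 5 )411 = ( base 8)152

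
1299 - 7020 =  - 5721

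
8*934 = 7472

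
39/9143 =39/9143 = 0.00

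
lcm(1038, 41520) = 41520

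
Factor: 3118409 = 7^2 * 23^1*2767^1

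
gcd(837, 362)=1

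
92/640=23/160 = 0.14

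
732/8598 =122/1433 = 0.09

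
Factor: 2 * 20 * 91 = 3640 = 2^3 *5^1*7^1 * 13^1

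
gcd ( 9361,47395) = 1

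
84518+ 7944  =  92462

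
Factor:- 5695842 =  - 2^1 * 3^1*949307^1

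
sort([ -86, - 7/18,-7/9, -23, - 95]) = [ - 95, - 86 , - 23, -7/9,  -  7/18 ] 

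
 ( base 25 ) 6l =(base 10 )171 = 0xAB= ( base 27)69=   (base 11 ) 146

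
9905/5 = 1981 = 1981.00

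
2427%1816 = 611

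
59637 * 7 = 417459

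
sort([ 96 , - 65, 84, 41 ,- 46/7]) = [ - 65, - 46/7, 41,84 , 96]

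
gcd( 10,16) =2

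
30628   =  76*403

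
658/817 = 658/817  =  0.81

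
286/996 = 143/498 = 0.29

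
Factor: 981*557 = 546417 = 3^2*109^1 *557^1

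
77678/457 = 169 + 445/457 = 169.97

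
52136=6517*8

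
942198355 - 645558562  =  296639793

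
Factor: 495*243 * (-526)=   -  63269910 = -2^1*3^7*5^1*11^1*263^1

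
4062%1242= 336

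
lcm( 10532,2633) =10532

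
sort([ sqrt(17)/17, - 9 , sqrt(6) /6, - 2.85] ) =[ - 9,-2.85,sqrt(17 ) /17,sqrt( 6)/6]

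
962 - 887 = 75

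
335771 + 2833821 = 3169592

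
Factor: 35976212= 2^2*8994053^1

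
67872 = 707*96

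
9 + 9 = 18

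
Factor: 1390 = 2^1*5^1 *139^1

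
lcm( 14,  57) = 798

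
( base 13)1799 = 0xdb2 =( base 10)3506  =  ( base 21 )7jk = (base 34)314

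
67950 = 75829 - 7879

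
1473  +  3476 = 4949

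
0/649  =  0 = 0.00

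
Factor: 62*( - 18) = -2^2 *3^2*31^1 = -1116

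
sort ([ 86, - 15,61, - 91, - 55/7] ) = [ - 91, - 15 , - 55/7, 61  ,  86] 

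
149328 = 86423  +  62905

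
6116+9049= 15165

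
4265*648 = 2763720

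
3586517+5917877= 9504394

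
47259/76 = 47259/76= 621.83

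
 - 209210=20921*(-10)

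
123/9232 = 123/9232 = 0.01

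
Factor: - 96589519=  - 13^1*7429963^1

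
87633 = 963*91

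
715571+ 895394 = 1610965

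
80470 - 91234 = -10764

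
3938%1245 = 203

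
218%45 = 38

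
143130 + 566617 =709747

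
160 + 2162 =2322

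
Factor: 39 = 3^1*13^1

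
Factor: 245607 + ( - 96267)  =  149340 = 2^2*3^1*5^1*19^1 * 131^1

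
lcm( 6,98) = 294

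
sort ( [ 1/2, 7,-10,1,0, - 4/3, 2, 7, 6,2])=[ - 10, - 4/3, 0, 1/2, 1,2,2, 6, 7,7 ] 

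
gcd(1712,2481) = 1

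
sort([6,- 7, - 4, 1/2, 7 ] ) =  [ - 7, - 4 , 1/2,6,7 ]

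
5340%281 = 1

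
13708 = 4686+9022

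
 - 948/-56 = 16 +13/14 = 16.93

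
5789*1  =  5789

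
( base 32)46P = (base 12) 25b5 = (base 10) 4313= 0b1000011011001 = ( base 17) efc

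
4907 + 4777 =9684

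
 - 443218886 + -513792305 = -957011191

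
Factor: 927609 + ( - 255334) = 672275 = 5^2*26891^1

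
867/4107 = 289/1369 = 0.21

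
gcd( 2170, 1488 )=62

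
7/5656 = 1/808 = 0.00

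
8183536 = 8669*944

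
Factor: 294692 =2^2*73673^1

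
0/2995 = 0 = 0.00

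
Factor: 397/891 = 3^ (-4)*11^( - 1 ) *397^1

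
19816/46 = 9908/23 = 430.78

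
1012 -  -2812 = 3824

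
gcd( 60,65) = 5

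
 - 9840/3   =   - 3280  =  - 3280.00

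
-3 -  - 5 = 2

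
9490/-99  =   - 96 + 14/99 = -  95.86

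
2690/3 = 2690/3 = 896.67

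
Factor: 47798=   2^1*23899^1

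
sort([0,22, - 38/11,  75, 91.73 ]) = [-38/11, 0 , 22 , 75, 91.73] 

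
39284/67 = 39284/67 = 586.33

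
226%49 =30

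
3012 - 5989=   -  2977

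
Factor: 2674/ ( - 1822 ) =  -  7^1 * 191^1*911^(-1) = - 1337/911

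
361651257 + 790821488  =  1152472745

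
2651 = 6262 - 3611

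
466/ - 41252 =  - 1 + 20393/20626= - 0.01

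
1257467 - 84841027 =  - 83583560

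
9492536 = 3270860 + 6221676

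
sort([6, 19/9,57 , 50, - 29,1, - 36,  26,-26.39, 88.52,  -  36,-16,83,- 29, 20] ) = [ - 36, - 36, - 29, - 29, - 26.39, - 16,1,19/9, 6 , 20,26, 50, 57, 83, 88.52]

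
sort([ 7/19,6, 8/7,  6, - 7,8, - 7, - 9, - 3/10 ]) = [-9, - 7, - 7, - 3/10,7/19  ,  8/7, 6,6, 8 ]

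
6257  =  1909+4348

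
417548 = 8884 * 47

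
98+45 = 143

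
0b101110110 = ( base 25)EO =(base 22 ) H0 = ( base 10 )374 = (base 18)12E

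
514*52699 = 27087286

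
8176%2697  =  85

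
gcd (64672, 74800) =16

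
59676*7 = 417732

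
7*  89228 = 624596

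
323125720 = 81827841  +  241297879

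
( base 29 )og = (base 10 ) 712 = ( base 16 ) 2c8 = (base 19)1I9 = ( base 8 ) 1310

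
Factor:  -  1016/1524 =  - 2/3 = - 2^1*3^(-1 ) 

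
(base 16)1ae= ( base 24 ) HM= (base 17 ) 185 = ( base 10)430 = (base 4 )12232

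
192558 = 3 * 64186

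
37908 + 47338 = 85246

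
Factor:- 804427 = -13^1*61879^1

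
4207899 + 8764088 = 12971987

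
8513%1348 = 425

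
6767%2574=1619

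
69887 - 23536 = 46351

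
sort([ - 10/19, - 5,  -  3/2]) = [-5, - 3/2, - 10/19 ]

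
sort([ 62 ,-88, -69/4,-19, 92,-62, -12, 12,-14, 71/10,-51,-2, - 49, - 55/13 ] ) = [-88, - 62,- 51, - 49 ,-19,-69/4, - 14,-12, - 55/13, - 2, 71/10, 12, 62, 92 ] 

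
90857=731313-640456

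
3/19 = 3/19= 0.16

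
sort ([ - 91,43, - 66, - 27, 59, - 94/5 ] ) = [ - 91, - 66, - 27, - 94/5 , 43,59]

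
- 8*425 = - 3400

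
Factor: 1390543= 7^1*11^1*18059^1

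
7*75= 525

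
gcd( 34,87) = 1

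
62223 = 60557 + 1666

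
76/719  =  76/719= 0.11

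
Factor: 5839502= 2^1*331^1*8821^1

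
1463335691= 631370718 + 831964973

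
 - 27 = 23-50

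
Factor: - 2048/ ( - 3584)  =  4/7 = 2^2*7^(-1) 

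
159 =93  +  66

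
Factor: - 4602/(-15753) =26/89 = 2^1*13^1*89^( - 1 ) 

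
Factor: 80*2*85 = 2^5*5^2 * 17^1 = 13600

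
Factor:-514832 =-2^4*23^1*1399^1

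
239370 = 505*474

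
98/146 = 49/73  =  0.67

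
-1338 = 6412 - 7750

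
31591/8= 3948 + 7/8= 3948.88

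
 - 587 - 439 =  - 1026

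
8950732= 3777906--5172826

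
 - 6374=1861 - 8235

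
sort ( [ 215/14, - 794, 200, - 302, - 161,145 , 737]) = [  -  794, - 302 , - 161,215/14,145,200,  737 ]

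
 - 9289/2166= - 9289/2166  =  - 4.29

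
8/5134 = 4/2567  =  0.00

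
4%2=0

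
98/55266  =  49/27633 = 0.00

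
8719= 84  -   - 8635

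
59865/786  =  76 + 43/262 = 76.16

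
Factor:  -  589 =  - 19^1*31^1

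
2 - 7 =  - 5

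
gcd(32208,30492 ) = 132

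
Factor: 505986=2^1 * 3^1*13^2  *  499^1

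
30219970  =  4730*6389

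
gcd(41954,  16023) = 1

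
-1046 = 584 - 1630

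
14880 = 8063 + 6817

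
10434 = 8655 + 1779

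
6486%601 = 476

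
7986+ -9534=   -  1548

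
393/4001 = 393/4001 = 0.10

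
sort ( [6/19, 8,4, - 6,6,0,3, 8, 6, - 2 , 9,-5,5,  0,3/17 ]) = [ - 6, - 5, - 2,0,0, 3/17,6/19,3,4,5, 6 , 6, 8, 8,9] 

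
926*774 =716724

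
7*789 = 5523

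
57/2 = 28+1/2=28.50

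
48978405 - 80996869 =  - 32018464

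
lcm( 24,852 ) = 1704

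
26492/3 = 26492/3 = 8830.67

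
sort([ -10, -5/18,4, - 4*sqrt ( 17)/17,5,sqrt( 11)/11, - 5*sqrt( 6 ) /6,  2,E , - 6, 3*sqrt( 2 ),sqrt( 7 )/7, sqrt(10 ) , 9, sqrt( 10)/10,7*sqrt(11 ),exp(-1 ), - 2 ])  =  [ - 10, -6,- 5 * sqrt( 6 )/6,-2 ,-4*sqrt ( 17 )/17, -5/18,sqrt( 11) /11,sqrt(10 )/10,exp(- 1),sqrt( 7) /7, 2,E,sqrt( 10) , 4,  3*sqrt( 2 ), 5,9,7 * sqrt(11)]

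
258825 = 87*2975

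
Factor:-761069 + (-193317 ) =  - 954386 = -2^1* 439^1*1087^1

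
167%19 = 15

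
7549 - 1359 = 6190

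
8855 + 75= 8930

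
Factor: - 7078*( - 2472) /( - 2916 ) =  - 2^2*3^( - 5 )*103^1*3539^1 = - 1458068/243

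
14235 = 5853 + 8382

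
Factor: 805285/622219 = 5^1*13^1*23^( - 1)*953^1*2081^ ( -1 ) = 61945/47863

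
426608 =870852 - 444244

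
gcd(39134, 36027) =1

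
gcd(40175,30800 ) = 25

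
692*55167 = 38175564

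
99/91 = 99/91 = 1.09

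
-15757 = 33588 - 49345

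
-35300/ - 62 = 569+11/31 = 569.35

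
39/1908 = 13/636 = 0.02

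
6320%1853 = 761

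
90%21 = 6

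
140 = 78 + 62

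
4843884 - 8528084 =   -  3684200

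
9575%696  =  527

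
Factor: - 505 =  - 5^1 * 101^1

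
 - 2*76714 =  - 153428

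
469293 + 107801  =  577094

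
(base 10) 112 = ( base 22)52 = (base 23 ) 4K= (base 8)160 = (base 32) 3G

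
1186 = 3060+- 1874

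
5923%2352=1219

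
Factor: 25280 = 2^6*5^1*79^1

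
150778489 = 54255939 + 96522550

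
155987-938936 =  - 782949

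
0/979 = 0=0.00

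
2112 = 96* 22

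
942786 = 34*27729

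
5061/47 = 107 + 32/47 = 107.68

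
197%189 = 8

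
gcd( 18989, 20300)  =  1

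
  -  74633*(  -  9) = 671697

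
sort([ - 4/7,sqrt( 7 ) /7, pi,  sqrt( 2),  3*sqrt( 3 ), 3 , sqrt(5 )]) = [-4/7, sqrt(7)/7, sqrt(2), sqrt(5),  3, pi, 3*sqrt( 3)]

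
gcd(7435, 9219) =1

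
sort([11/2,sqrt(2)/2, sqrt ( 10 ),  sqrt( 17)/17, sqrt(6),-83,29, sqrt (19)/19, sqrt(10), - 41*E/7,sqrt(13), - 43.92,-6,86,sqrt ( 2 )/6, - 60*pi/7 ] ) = [ - 83,-43.92,  -  60*pi/7,-41 * E/7,  -  6, sqrt(19) /19 , sqrt( 2 )/6, sqrt( 17)/17,sqrt(2 ) /2, sqrt( 6),  sqrt( 10) , sqrt ( 10),sqrt(13),11/2 , 29 , 86]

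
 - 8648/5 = -8648/5 = - 1729.60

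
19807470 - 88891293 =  - 69083823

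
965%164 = 145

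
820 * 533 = 437060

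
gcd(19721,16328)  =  13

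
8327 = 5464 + 2863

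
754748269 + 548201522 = 1302949791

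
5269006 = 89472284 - 84203278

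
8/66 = 4/33= 0.12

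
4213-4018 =195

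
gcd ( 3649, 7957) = 1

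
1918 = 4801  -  2883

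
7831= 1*7831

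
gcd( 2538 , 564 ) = 282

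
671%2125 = 671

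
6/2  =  3 = 3.00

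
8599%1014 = 487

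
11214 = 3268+7946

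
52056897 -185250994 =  - 133194097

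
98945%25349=22898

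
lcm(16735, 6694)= 33470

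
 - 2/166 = -1/83= -0.01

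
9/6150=3/2050 = 0.00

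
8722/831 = 8722/831 = 10.50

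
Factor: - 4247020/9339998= - 2^1 * 5^1*131^1* 1109^( - 1)*1621^1 * 4211^( - 1) = -2123510/4669999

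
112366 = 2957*38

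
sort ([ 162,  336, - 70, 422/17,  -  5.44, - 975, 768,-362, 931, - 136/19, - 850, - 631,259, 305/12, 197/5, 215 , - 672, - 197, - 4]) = [  -  975, - 850 ,-672, - 631,-362, - 197, - 70,  -  136/19, - 5.44, - 4, 422/17, 305/12, 197/5 , 162,  215, 259, 336, 768,931]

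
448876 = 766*586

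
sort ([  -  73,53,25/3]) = [-73,  25/3, 53 ]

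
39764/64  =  9941/16  =  621.31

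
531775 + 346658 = 878433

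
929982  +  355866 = 1285848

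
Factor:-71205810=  - 2^1*3^1*5^1*13^1*182579^1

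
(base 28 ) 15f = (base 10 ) 939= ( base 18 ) 2G3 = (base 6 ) 4203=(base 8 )1653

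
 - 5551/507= -11+2/39 =- 10.95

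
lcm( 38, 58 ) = 1102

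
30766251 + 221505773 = 252272024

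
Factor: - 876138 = -2^1 * 3^1*146023^1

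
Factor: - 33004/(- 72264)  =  8251/18066 =2^ ( - 1 )*3^ (  -  1 )*37^1 * 223^1 * 3011^( - 1 ) 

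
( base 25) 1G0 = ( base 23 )1ld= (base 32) 101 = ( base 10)1025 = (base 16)401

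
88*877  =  77176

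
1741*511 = 889651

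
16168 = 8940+7228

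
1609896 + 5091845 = 6701741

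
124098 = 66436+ 57662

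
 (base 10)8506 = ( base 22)hce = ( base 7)33541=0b10000100111010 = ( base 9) 12601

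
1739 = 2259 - 520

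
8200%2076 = 1972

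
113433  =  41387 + 72046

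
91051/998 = 91051/998 = 91.23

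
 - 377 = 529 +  - 906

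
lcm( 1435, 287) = 1435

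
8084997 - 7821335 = 263662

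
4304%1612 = 1080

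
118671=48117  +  70554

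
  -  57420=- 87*660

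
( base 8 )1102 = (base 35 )GI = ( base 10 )578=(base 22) 146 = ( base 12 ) 402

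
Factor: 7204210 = 2^1*5^1*  13^1* 151^1 * 367^1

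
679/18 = 679/18 = 37.72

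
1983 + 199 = 2182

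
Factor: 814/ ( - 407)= - 2^1 = - 2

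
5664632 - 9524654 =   -  3860022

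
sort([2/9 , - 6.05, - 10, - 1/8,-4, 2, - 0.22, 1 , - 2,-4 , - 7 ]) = [ - 10, - 7, - 6.05,-4,-4, - 2, - 0.22, - 1/8,2/9,  1, 2] 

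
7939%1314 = 55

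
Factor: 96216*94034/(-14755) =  - 9047575344/14755 = -  2^4*3^1*5^( - 1 ) * 13^( - 1)*19^1*211^1 *227^( - 1) *47017^1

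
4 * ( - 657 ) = - 2628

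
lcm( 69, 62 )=4278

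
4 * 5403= 21612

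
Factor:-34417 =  - 127^1*271^1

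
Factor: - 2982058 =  - 2^1*  157^1 * 9497^1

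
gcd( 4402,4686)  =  142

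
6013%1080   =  613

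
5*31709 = 158545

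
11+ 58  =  69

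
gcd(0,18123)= 18123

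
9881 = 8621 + 1260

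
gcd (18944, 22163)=37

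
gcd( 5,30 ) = 5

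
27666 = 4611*6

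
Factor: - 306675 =- 3^2*5^2*29^1*47^1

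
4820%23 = 13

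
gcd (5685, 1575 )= 15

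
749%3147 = 749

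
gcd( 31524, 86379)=3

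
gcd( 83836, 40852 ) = 4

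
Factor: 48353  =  48353^1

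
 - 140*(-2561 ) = 358540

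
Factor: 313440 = 2^5 * 3^1 * 5^1*  653^1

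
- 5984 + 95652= 89668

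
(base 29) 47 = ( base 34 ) 3L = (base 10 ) 123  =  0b1111011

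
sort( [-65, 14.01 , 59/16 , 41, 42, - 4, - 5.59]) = [ - 65,-5.59,- 4,  59/16,14.01,  41, 42]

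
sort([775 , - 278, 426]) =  [ - 278, 426, 775]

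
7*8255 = 57785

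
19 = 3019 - 3000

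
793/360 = 793/360 = 2.20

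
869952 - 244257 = 625695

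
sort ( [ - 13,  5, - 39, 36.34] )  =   [ - 39, - 13, 5,  36.34]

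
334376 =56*5971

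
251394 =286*879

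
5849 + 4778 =10627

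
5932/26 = 2966/13 = 228.15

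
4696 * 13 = 61048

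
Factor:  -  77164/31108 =-7^( - 1)*11^( - 1) * 191^1 = -191/77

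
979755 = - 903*( - 1085)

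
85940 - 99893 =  - 13953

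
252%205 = 47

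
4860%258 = 216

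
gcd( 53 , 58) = 1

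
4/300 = 1/75 =0.01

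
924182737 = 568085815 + 356096922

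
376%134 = 108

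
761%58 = 7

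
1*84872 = 84872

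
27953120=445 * 62816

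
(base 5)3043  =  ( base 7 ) 1106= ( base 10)398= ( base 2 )110001110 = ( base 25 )FN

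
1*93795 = 93795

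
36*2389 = 86004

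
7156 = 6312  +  844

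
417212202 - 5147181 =412065021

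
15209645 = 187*81335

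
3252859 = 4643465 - 1390606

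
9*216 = 1944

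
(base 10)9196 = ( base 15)2ad1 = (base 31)9HK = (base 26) dfi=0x23EC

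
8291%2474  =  869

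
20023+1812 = 21835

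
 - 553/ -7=79 + 0/1 = 79.00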